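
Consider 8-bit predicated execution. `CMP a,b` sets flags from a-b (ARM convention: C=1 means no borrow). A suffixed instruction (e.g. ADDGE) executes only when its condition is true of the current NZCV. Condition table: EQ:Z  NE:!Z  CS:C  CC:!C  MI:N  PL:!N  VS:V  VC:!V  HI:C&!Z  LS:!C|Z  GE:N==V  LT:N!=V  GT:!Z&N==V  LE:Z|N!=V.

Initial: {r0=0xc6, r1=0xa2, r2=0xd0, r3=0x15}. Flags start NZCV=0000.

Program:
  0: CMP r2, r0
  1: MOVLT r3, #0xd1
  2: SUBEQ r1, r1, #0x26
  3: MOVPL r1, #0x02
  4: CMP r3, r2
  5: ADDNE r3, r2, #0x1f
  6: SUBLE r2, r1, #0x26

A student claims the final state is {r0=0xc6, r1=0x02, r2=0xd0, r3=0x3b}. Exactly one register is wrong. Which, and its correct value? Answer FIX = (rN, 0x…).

FIX = (r3, 0xef)

[0] flags=0010 → (cmp)
[1] flags=0010 LT?F → skip
[2] flags=0010 EQ?F → skip
[3] flags=0010 PL?T → r1=0x02
[4] flags=0000 → (cmp)
[5] flags=0000 NE?T → r3=0xef
[6] flags=0000 LE?F → skip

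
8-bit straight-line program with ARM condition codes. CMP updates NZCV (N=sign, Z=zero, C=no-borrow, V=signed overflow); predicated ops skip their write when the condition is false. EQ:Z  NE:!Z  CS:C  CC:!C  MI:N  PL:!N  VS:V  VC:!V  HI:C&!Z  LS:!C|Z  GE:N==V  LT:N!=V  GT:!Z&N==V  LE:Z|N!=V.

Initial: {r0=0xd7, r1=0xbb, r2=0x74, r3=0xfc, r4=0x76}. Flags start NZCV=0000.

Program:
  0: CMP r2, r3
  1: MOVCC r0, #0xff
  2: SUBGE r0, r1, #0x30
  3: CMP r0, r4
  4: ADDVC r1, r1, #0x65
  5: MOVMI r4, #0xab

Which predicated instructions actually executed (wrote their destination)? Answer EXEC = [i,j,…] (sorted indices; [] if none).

0: ✓ CMP  NZCV=0000
1: ✓ MOVCC  r0←0xff
2: ✓ SUBGE  r0←0x8b
3: ✓ CMP  NZCV=0011
4: · ADDVC
5: · MOVMI

EXEC = [1,2]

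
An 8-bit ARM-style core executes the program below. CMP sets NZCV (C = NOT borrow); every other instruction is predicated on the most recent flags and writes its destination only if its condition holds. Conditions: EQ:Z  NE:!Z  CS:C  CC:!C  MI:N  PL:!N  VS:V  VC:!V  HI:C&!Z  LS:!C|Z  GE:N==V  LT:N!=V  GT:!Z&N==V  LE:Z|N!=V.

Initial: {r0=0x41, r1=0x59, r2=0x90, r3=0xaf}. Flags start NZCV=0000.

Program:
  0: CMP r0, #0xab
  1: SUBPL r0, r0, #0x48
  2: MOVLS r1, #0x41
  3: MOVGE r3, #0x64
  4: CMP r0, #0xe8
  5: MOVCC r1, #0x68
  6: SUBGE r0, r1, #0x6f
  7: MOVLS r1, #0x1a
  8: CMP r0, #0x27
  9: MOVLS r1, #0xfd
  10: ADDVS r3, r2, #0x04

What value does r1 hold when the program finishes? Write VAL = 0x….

0: ✓ CMP  NZCV=1001
1: · SUBPL
2: ✓ MOVLS  r1←0x41
3: ✓ MOVGE  r3←0x64
4: ✓ CMP  NZCV=0000
5: ✓ MOVCC  r1←0x68
6: ✓ SUBGE  r0←0xf9
7: ✓ MOVLS  r1←0x1a
8: ✓ CMP  NZCV=1010
9: · MOVLS
10: · ADDVS

VAL = 0x1a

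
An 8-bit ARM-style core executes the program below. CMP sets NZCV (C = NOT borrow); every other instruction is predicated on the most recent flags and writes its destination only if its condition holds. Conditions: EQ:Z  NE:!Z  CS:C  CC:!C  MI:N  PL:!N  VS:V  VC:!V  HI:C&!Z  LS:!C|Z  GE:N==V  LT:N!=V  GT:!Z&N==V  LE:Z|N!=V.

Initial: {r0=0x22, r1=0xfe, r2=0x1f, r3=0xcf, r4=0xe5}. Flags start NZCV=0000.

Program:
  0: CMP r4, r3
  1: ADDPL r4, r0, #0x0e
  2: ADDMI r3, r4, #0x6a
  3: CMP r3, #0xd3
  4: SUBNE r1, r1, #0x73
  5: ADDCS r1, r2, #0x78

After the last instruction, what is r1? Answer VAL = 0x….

[0] flags=0010 → (cmp)
[1] flags=0010 PL?T → r4=0x30
[2] flags=0010 MI?F → skip
[3] flags=1000 → (cmp)
[4] flags=1000 NE?T → r1=0x8b
[5] flags=1000 CS?F → skip

VAL = 0x8b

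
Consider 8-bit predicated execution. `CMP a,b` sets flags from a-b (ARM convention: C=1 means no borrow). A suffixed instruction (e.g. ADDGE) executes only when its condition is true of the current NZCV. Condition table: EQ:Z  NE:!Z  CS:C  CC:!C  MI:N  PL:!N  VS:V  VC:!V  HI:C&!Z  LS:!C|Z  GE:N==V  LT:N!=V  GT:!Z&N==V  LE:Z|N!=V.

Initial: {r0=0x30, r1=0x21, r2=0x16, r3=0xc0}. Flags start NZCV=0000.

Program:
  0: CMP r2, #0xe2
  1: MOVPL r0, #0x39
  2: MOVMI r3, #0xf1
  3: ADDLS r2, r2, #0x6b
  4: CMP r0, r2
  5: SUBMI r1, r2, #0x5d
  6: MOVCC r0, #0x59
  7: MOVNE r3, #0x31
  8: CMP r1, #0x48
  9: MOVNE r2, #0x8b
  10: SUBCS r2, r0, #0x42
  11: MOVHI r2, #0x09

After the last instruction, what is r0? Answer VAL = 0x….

VAL = 0x59

0: ✓ CMP  NZCV=0000
1: ✓ MOVPL  r0←0x39
2: · MOVMI
3: ✓ ADDLS  r2←0x81
4: ✓ CMP  NZCV=1001
5: ✓ SUBMI  r1←0x24
6: ✓ MOVCC  r0←0x59
7: ✓ MOVNE  r3←0x31
8: ✓ CMP  NZCV=1000
9: ✓ MOVNE  r2←0x8b
10: · SUBCS
11: · MOVHI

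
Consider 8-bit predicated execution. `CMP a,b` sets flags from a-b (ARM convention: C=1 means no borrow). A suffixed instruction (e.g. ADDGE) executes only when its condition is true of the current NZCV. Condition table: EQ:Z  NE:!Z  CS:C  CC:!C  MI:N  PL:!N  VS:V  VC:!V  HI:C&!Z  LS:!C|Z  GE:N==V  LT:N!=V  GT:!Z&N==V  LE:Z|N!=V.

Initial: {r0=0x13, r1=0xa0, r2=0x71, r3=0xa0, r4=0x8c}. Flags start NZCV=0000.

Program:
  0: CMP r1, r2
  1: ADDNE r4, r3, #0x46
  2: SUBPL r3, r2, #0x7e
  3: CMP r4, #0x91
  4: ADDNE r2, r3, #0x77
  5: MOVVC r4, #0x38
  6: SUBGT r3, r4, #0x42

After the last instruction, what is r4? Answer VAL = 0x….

VAL = 0x38

0: ✓ CMP  NZCV=0011
1: ✓ ADDNE  r4←0xe6
2: ✓ SUBPL  r3←0xf3
3: ✓ CMP  NZCV=0010
4: ✓ ADDNE  r2←0x6a
5: ✓ MOVVC  r4←0x38
6: ✓ SUBGT  r3←0xf6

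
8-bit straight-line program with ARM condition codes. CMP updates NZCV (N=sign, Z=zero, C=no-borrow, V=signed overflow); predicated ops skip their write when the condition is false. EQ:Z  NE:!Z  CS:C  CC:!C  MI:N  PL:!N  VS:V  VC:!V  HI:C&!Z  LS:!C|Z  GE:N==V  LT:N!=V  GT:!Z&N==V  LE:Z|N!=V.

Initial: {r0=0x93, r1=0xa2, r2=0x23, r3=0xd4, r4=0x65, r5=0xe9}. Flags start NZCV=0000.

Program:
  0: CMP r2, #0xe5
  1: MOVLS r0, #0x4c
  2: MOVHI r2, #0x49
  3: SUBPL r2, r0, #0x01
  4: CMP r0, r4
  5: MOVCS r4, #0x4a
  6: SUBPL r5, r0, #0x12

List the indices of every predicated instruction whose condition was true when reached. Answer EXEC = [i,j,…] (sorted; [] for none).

0: ✓ CMP  NZCV=0000
1: ✓ MOVLS  r0←0x4c
2: · MOVHI
3: ✓ SUBPL  r2←0x4b
4: ✓ CMP  NZCV=1000
5: · MOVCS
6: · SUBPL

EXEC = [1,3]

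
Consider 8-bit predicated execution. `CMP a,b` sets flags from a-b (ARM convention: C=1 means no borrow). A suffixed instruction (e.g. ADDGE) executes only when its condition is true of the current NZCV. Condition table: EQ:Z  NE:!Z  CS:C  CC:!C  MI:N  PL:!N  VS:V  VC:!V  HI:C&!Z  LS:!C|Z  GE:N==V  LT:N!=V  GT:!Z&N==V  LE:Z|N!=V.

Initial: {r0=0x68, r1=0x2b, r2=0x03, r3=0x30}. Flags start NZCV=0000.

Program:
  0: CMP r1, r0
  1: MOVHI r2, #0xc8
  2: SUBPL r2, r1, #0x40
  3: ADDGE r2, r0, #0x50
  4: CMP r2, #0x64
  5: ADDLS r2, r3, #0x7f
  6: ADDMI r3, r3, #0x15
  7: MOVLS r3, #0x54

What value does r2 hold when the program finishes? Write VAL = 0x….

0: ✓ CMP  NZCV=1000
1: · MOVHI
2: · SUBPL
3: · ADDGE
4: ✓ CMP  NZCV=1000
5: ✓ ADDLS  r2←0xaf
6: ✓ ADDMI  r3←0x45
7: ✓ MOVLS  r3←0x54

VAL = 0xaf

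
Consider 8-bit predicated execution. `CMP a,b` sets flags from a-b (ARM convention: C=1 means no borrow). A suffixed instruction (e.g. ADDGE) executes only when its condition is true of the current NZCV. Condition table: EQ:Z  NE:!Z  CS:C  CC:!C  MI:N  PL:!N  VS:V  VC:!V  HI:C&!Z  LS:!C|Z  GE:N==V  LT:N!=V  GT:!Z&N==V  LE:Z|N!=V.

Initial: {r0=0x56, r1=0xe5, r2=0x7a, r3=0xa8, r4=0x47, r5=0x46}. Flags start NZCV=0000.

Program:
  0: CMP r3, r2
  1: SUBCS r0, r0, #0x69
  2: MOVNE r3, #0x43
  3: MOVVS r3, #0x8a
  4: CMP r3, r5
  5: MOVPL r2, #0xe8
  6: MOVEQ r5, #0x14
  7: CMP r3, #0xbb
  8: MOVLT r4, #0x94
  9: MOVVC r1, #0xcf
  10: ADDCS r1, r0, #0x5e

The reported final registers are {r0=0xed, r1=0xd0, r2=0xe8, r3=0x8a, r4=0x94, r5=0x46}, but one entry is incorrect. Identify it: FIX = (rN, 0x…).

FIX = (r1, 0xcf)

[0] flags=0011 → (cmp)
[1] flags=0011 CS?T → r0=0xed
[2] flags=0011 NE?T → r3=0x43
[3] flags=0011 VS?T → r3=0x8a
[4] flags=0011 → (cmp)
[5] flags=0011 PL?T → r2=0xe8
[6] flags=0011 EQ?F → skip
[7] flags=1000 → (cmp)
[8] flags=1000 LT?T → r4=0x94
[9] flags=1000 VC?T → r1=0xcf
[10] flags=1000 CS?F → skip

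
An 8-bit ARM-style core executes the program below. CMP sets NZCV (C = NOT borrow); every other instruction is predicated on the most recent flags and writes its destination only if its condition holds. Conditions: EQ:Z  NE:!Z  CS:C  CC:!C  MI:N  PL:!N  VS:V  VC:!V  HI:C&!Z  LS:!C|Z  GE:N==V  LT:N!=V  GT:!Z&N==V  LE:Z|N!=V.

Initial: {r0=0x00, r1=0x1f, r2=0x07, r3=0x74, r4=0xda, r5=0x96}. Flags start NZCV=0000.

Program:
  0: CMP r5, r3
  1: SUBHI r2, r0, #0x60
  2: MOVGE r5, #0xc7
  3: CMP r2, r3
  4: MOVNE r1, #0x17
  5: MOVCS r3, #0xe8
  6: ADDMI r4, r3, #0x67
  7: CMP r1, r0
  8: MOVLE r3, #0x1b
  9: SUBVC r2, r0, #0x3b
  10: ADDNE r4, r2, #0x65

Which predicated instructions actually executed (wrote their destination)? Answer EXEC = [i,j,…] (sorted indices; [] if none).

[0] flags=0011 → (cmp)
[1] flags=0011 HI?T → r2=0xa0
[2] flags=0011 GE?F → skip
[3] flags=0011 → (cmp)
[4] flags=0011 NE?T → r1=0x17
[5] flags=0011 CS?T → r3=0xe8
[6] flags=0011 MI?F → skip
[7] flags=0010 → (cmp)
[8] flags=0010 LE?F → skip
[9] flags=0010 VC?T → r2=0xc5
[10] flags=0010 NE?T → r4=0x2a

EXEC = [1,4,5,9,10]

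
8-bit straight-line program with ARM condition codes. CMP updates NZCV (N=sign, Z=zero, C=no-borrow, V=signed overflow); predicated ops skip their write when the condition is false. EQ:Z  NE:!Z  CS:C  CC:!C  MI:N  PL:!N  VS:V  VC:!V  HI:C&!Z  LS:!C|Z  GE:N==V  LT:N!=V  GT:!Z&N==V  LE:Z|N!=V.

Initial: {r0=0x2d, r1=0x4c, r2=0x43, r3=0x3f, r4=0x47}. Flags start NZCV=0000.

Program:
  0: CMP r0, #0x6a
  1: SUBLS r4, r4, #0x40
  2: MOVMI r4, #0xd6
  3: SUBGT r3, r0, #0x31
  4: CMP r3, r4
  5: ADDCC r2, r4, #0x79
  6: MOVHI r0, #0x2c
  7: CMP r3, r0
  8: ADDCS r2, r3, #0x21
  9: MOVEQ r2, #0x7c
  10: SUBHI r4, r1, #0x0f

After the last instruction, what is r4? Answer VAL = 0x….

[0] flags=1000 → (cmp)
[1] flags=1000 LS?T → r4=0x07
[2] flags=1000 MI?T → r4=0xd6
[3] flags=1000 GT?F → skip
[4] flags=0000 → (cmp)
[5] flags=0000 CC?T → r2=0x4f
[6] flags=0000 HI?F → skip
[7] flags=0010 → (cmp)
[8] flags=0010 CS?T → r2=0x60
[9] flags=0010 EQ?F → skip
[10] flags=0010 HI?T → r4=0x3d

VAL = 0x3d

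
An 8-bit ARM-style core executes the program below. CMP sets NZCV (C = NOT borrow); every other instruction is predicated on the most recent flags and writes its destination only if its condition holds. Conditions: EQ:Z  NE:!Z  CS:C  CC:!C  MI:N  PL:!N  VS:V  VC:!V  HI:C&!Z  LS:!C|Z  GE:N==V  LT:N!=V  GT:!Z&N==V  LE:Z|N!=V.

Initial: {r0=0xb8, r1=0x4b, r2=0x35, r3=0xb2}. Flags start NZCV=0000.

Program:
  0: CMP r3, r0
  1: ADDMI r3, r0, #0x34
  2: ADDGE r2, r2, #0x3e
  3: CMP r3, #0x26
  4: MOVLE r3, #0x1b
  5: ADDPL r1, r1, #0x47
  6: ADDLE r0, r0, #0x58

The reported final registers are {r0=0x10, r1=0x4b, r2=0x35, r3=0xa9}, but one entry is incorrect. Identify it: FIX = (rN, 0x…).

FIX = (r3, 0x1b)

[0] flags=1000 → (cmp)
[1] flags=1000 MI?T → r3=0xec
[2] flags=1000 GE?F → skip
[3] flags=1010 → (cmp)
[4] flags=1010 LE?T → r3=0x1b
[5] flags=1010 PL?F → skip
[6] flags=1010 LE?T → r0=0x10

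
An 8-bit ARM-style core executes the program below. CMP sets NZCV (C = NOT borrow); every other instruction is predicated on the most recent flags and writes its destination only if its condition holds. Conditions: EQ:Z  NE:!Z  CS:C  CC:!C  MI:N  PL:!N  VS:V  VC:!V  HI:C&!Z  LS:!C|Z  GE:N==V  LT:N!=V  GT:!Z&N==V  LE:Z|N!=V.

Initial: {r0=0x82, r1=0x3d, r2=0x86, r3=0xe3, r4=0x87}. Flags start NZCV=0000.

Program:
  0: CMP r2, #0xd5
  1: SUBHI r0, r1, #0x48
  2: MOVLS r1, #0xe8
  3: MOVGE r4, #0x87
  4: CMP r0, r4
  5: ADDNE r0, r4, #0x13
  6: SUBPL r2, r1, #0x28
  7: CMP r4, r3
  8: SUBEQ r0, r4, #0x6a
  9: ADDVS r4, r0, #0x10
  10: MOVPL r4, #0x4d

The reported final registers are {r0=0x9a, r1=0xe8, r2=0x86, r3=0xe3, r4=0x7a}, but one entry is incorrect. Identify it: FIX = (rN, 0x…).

[0] flags=1000 → (cmp)
[1] flags=1000 HI?F → skip
[2] flags=1000 LS?T → r1=0xe8
[3] flags=1000 GE?F → skip
[4] flags=1000 → (cmp)
[5] flags=1000 NE?T → r0=0x9a
[6] flags=1000 PL?F → skip
[7] flags=1000 → (cmp)
[8] flags=1000 EQ?F → skip
[9] flags=1000 VS?F → skip
[10] flags=1000 PL?F → skip

FIX = (r4, 0x87)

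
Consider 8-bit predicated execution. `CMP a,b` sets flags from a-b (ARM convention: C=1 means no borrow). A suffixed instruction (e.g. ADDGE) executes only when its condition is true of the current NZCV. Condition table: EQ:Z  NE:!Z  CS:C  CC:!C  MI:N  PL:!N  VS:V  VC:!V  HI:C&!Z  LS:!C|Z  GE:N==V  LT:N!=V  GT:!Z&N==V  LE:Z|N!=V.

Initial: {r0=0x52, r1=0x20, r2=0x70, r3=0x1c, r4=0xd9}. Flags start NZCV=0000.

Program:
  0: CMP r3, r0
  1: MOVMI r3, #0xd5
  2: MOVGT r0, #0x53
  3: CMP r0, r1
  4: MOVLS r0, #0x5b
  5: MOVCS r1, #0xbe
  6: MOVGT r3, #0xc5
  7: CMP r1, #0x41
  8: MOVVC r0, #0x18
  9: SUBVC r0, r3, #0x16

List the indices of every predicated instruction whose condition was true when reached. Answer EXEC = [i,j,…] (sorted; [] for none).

EXEC = [1,5,6]

[0] flags=1000 → (cmp)
[1] flags=1000 MI?T → r3=0xd5
[2] flags=1000 GT?F → skip
[3] flags=0010 → (cmp)
[4] flags=0010 LS?F → skip
[5] flags=0010 CS?T → r1=0xbe
[6] flags=0010 GT?T → r3=0xc5
[7] flags=0011 → (cmp)
[8] flags=0011 VC?F → skip
[9] flags=0011 VC?F → skip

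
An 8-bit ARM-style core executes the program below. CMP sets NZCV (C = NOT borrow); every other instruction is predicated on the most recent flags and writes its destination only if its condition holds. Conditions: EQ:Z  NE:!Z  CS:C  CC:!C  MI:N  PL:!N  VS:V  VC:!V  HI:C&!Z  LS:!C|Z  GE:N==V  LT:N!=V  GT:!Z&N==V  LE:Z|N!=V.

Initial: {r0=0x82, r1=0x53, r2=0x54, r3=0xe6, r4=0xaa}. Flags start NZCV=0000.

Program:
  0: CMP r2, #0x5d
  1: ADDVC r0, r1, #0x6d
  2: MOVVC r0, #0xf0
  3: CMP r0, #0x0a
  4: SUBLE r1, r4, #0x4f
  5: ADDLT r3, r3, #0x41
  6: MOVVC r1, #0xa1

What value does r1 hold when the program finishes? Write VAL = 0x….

[0] flags=1000 → (cmp)
[1] flags=1000 VC?T → r0=0xc0
[2] flags=1000 VC?T → r0=0xf0
[3] flags=1010 → (cmp)
[4] flags=1010 LE?T → r1=0x5b
[5] flags=1010 LT?T → r3=0x27
[6] flags=1010 VC?T → r1=0xa1

VAL = 0xa1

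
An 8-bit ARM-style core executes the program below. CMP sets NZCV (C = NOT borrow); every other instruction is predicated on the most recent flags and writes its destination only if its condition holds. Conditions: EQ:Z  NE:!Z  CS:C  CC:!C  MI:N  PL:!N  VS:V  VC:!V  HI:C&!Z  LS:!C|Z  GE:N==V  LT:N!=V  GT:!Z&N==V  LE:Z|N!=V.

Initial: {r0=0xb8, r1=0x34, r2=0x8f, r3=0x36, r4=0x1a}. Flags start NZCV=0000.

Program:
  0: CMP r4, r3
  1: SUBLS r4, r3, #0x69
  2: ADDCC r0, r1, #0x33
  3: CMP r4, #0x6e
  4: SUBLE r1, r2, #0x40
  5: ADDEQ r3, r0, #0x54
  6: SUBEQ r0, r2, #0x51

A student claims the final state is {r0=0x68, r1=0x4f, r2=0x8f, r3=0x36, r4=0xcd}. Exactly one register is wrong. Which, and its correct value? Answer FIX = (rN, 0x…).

FIX = (r0, 0x67)

[0] flags=1000 → (cmp)
[1] flags=1000 LS?T → r4=0xcd
[2] flags=1000 CC?T → r0=0x67
[3] flags=0011 → (cmp)
[4] flags=0011 LE?T → r1=0x4f
[5] flags=0011 EQ?F → skip
[6] flags=0011 EQ?F → skip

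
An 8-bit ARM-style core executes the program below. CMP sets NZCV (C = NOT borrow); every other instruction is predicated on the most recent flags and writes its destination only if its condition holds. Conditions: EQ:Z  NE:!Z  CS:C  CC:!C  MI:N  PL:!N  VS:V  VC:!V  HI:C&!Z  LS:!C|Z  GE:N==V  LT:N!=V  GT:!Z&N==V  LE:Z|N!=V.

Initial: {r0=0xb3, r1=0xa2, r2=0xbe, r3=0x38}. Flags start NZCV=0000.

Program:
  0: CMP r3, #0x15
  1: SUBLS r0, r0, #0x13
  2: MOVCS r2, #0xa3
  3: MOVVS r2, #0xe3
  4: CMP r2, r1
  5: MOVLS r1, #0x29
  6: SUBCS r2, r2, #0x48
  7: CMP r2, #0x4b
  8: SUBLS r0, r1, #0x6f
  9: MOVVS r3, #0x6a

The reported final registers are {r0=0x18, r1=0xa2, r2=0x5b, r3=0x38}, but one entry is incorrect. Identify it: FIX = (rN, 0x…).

[0] flags=0010 → (cmp)
[1] flags=0010 LS?F → skip
[2] flags=0010 CS?T → r2=0xa3
[3] flags=0010 VS?F → skip
[4] flags=0010 → (cmp)
[5] flags=0010 LS?F → skip
[6] flags=0010 CS?T → r2=0x5b
[7] flags=0010 → (cmp)
[8] flags=0010 LS?F → skip
[9] flags=0010 VS?F → skip

FIX = (r0, 0xb3)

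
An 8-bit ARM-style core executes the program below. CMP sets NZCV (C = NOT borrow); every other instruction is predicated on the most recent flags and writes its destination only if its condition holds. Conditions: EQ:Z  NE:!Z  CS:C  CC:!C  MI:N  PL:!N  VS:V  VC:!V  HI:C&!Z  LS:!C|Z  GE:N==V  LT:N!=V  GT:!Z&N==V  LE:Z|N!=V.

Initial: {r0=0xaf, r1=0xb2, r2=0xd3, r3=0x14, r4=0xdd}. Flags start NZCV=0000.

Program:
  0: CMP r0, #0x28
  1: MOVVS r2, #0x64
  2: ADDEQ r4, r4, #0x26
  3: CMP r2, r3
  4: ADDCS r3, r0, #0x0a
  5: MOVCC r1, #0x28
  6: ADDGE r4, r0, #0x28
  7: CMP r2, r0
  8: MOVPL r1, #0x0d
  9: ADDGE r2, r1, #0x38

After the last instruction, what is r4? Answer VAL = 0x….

0: ✓ CMP  NZCV=1010
1: · MOVVS
2: · ADDEQ
3: ✓ CMP  NZCV=1010
4: ✓ ADDCS  r3←0xb9
5: · MOVCC
6: · ADDGE
7: ✓ CMP  NZCV=0010
8: ✓ MOVPL  r1←0x0d
9: ✓ ADDGE  r2←0x45

VAL = 0xdd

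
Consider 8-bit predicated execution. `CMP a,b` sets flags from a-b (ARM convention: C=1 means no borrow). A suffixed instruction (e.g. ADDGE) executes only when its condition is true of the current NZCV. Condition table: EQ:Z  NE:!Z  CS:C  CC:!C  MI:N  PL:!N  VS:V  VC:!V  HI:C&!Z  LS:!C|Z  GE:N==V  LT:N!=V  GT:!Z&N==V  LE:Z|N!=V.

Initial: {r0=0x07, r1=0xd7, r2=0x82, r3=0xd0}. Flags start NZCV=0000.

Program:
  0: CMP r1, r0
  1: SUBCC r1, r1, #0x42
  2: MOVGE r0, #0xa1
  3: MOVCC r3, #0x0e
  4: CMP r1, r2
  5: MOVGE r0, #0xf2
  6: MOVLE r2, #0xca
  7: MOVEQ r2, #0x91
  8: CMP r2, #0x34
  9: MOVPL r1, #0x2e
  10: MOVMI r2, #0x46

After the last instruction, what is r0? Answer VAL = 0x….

VAL = 0xf2

[0] flags=1010 → (cmp)
[1] flags=1010 CC?F → skip
[2] flags=1010 GE?F → skip
[3] flags=1010 CC?F → skip
[4] flags=0010 → (cmp)
[5] flags=0010 GE?T → r0=0xf2
[6] flags=0010 LE?F → skip
[7] flags=0010 EQ?F → skip
[8] flags=0011 → (cmp)
[9] flags=0011 PL?T → r1=0x2e
[10] flags=0011 MI?F → skip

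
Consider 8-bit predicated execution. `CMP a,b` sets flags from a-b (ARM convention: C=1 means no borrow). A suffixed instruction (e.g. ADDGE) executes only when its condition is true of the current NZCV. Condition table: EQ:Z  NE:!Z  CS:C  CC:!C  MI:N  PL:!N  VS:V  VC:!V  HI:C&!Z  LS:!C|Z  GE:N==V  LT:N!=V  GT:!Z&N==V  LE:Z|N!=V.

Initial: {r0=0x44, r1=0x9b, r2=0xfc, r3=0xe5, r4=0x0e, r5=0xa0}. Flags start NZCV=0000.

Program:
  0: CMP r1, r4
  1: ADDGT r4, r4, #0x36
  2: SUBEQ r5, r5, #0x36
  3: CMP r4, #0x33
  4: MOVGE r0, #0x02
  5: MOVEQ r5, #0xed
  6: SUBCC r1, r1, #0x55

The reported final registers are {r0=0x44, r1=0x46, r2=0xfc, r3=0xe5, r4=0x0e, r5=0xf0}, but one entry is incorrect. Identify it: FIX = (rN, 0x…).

[0] flags=1010 → (cmp)
[1] flags=1010 GT?F → skip
[2] flags=1010 EQ?F → skip
[3] flags=1000 → (cmp)
[4] flags=1000 GE?F → skip
[5] flags=1000 EQ?F → skip
[6] flags=1000 CC?T → r1=0x46

FIX = (r5, 0xa0)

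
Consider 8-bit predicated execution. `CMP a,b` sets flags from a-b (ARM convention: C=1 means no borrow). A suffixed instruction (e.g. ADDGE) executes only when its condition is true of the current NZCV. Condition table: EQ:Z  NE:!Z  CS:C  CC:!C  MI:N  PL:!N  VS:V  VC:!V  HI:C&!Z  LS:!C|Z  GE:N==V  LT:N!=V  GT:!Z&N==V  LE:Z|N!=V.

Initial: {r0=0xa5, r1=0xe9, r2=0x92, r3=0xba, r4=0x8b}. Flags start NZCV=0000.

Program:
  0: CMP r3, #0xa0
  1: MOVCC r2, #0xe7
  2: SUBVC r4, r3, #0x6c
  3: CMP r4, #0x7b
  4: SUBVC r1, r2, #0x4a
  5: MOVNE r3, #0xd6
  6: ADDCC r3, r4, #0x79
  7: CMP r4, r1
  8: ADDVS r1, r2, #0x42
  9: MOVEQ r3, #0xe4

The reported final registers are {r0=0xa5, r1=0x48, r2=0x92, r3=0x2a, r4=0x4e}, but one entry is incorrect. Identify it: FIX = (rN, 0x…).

[0] flags=0010 → (cmp)
[1] flags=0010 CC?F → skip
[2] flags=0010 VC?T → r4=0x4e
[3] flags=1000 → (cmp)
[4] flags=1000 VC?T → r1=0x48
[5] flags=1000 NE?T → r3=0xd6
[6] flags=1000 CC?T → r3=0xc7
[7] flags=0010 → (cmp)
[8] flags=0010 VS?F → skip
[9] flags=0010 EQ?F → skip

FIX = (r3, 0xc7)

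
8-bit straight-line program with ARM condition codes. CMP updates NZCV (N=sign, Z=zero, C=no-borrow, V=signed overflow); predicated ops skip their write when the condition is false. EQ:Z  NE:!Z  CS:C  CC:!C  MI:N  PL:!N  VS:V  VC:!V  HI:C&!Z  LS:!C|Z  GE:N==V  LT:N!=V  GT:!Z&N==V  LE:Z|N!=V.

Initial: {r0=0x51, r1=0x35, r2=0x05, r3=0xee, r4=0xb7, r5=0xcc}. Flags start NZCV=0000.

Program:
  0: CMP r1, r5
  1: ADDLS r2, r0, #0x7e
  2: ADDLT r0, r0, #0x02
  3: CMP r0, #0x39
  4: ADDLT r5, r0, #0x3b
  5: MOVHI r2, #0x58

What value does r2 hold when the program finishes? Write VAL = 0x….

VAL = 0x58

0: ✓ CMP  NZCV=0000
1: ✓ ADDLS  r2←0xcf
2: · ADDLT
3: ✓ CMP  NZCV=0010
4: · ADDLT
5: ✓ MOVHI  r2←0x58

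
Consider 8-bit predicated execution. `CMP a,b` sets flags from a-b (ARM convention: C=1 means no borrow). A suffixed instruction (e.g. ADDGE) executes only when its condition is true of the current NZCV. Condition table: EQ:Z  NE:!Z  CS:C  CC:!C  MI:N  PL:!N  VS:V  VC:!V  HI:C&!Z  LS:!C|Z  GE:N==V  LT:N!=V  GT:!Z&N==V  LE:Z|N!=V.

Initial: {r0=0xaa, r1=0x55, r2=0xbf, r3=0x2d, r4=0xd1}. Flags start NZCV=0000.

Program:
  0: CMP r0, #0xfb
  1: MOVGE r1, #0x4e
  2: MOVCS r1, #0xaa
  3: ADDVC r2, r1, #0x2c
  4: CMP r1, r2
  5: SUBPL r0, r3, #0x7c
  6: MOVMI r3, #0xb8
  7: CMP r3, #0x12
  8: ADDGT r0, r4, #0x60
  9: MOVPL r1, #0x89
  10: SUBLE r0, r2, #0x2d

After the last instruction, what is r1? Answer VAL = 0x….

0: ✓ CMP  NZCV=1000
1: · MOVGE
2: · MOVCS
3: ✓ ADDVC  r2←0x81
4: ✓ CMP  NZCV=1001
5: · SUBPL
6: ✓ MOVMI  r3←0xb8
7: ✓ CMP  NZCV=1010
8: · ADDGT
9: · MOVPL
10: ✓ SUBLE  r0←0x54

VAL = 0x55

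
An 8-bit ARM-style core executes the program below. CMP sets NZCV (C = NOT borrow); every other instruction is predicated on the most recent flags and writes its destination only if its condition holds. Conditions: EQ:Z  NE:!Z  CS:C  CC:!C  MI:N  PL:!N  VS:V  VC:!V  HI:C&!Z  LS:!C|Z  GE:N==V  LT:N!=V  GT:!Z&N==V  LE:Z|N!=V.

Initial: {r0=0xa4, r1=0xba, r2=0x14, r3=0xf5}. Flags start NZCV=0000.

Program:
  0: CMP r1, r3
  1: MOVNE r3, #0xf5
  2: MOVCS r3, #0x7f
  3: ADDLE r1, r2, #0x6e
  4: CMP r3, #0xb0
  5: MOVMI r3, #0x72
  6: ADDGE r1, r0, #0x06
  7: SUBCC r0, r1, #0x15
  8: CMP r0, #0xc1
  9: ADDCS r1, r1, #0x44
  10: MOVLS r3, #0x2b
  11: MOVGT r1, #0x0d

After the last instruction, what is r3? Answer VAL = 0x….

[0] flags=1000 → (cmp)
[1] flags=1000 NE?T → r3=0xf5
[2] flags=1000 CS?F → skip
[3] flags=1000 LE?T → r1=0x82
[4] flags=0010 → (cmp)
[5] flags=0010 MI?F → skip
[6] flags=0010 GE?T → r1=0xaa
[7] flags=0010 CC?F → skip
[8] flags=1000 → (cmp)
[9] flags=1000 CS?F → skip
[10] flags=1000 LS?T → r3=0x2b
[11] flags=1000 GT?F → skip

VAL = 0x2b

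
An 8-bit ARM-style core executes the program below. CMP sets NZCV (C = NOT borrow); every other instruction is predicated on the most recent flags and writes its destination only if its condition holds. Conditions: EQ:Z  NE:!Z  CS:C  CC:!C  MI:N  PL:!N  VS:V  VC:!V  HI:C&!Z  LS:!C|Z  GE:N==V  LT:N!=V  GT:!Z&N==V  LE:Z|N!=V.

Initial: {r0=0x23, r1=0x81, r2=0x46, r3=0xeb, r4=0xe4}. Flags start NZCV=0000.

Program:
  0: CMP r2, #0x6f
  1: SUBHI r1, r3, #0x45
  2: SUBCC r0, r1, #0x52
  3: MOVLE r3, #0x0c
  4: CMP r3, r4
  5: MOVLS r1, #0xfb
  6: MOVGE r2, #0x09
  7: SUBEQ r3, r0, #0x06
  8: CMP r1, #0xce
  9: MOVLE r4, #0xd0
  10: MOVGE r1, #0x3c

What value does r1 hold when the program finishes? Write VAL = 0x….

0: ✓ CMP  NZCV=1000
1: · SUBHI
2: ✓ SUBCC  r0←0x2f
3: ✓ MOVLE  r3←0x0c
4: ✓ CMP  NZCV=0000
5: ✓ MOVLS  r1←0xfb
6: ✓ MOVGE  r2←0x09
7: · SUBEQ
8: ✓ CMP  NZCV=0010
9: · MOVLE
10: ✓ MOVGE  r1←0x3c

VAL = 0x3c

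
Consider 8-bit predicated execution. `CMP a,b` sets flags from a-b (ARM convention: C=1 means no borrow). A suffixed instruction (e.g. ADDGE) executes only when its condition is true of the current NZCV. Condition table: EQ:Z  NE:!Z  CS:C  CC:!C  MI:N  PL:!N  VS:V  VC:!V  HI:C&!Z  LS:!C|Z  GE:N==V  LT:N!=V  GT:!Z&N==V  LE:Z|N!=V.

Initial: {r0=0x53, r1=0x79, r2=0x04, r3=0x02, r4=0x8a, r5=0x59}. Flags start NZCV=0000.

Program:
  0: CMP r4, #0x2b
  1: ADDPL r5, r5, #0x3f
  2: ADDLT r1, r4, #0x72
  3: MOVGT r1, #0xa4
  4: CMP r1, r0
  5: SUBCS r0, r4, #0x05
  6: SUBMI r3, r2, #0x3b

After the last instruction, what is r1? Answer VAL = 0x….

VAL = 0xfc

0: ✓ CMP  NZCV=0011
1: ✓ ADDPL  r5←0x98
2: ✓ ADDLT  r1←0xfc
3: · MOVGT
4: ✓ CMP  NZCV=1010
5: ✓ SUBCS  r0←0x85
6: ✓ SUBMI  r3←0xc9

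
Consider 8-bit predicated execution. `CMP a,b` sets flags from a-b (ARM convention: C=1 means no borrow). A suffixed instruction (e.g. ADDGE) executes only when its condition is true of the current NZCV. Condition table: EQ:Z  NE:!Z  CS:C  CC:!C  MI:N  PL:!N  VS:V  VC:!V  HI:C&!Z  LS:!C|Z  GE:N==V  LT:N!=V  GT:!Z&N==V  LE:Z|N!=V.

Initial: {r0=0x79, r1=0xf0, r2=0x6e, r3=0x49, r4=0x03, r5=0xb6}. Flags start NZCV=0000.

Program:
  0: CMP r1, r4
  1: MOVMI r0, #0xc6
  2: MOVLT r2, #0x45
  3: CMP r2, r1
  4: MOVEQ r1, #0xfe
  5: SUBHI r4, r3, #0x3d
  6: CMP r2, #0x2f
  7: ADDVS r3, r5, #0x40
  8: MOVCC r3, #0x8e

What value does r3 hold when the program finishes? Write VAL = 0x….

VAL = 0x49

0: ✓ CMP  NZCV=1010
1: ✓ MOVMI  r0←0xc6
2: ✓ MOVLT  r2←0x45
3: ✓ CMP  NZCV=0000
4: · MOVEQ
5: · SUBHI
6: ✓ CMP  NZCV=0010
7: · ADDVS
8: · MOVCC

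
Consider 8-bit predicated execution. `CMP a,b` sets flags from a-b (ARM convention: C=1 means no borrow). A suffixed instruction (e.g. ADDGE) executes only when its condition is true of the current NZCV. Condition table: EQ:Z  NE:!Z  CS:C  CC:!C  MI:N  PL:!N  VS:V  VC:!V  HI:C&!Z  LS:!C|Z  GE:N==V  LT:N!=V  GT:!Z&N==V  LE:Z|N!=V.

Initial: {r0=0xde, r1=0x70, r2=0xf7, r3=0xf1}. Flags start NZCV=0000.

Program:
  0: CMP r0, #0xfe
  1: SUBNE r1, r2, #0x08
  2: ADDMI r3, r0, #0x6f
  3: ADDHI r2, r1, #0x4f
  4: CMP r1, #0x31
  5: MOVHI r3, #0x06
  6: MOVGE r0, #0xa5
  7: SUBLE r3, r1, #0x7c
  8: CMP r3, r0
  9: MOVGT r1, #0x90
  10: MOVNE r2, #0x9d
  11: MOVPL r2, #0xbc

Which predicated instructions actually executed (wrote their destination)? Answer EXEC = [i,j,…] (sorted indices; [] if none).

EXEC = [1,2,5,7,9,10]

[0] flags=1000 → (cmp)
[1] flags=1000 NE?T → r1=0xef
[2] flags=1000 MI?T → r3=0x4d
[3] flags=1000 HI?F → skip
[4] flags=1010 → (cmp)
[5] flags=1010 HI?T → r3=0x06
[6] flags=1010 GE?F → skip
[7] flags=1010 LE?T → r3=0x73
[8] flags=1001 → (cmp)
[9] flags=1001 GT?T → r1=0x90
[10] flags=1001 NE?T → r2=0x9d
[11] flags=1001 PL?F → skip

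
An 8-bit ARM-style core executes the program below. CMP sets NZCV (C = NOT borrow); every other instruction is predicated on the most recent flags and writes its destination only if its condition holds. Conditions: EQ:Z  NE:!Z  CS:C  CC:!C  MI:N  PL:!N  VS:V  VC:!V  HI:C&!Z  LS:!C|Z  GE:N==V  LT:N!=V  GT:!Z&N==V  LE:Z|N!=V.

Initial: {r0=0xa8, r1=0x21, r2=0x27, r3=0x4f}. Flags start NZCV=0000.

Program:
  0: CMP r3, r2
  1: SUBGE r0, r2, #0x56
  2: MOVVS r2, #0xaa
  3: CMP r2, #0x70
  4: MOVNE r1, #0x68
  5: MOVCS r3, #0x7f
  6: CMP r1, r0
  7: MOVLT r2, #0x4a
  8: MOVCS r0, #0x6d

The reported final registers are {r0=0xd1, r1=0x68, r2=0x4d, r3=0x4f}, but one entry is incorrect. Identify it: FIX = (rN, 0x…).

[0] flags=0010 → (cmp)
[1] flags=0010 GE?T → r0=0xd1
[2] flags=0010 VS?F → skip
[3] flags=1000 → (cmp)
[4] flags=1000 NE?T → r1=0x68
[5] flags=1000 CS?F → skip
[6] flags=1001 → (cmp)
[7] flags=1001 LT?F → skip
[8] flags=1001 CS?F → skip

FIX = (r2, 0x27)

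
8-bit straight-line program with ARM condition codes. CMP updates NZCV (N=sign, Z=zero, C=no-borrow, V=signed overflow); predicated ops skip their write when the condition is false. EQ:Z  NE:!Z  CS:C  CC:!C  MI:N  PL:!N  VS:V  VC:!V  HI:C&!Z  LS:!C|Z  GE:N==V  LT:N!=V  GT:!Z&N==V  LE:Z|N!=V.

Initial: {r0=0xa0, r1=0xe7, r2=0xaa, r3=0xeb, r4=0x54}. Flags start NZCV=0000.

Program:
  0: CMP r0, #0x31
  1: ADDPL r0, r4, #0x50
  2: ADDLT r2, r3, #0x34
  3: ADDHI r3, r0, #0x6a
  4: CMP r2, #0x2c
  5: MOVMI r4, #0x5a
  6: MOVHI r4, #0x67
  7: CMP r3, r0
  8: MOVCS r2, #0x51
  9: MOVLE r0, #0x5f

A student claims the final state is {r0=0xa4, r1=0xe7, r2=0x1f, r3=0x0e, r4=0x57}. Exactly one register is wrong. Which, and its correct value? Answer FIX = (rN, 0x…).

[0] flags=0011 → (cmp)
[1] flags=0011 PL?T → r0=0xa4
[2] flags=0011 LT?T → r2=0x1f
[3] flags=0011 HI?T → r3=0x0e
[4] flags=1000 → (cmp)
[5] flags=1000 MI?T → r4=0x5a
[6] flags=1000 HI?F → skip
[7] flags=0000 → (cmp)
[8] flags=0000 CS?F → skip
[9] flags=0000 LE?F → skip

FIX = (r4, 0x5a)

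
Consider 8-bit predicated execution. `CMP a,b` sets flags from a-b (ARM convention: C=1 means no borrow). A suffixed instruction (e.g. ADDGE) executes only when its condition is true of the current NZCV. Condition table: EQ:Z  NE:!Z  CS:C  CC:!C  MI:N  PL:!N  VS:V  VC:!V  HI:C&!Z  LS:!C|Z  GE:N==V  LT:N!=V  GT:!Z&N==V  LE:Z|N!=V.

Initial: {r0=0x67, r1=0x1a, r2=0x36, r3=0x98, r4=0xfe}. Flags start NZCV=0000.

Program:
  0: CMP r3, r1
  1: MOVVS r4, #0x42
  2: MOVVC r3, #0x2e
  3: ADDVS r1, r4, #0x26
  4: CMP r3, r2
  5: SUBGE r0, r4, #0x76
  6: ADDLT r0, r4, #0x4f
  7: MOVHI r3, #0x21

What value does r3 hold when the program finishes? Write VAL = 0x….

[0] flags=0011 → (cmp)
[1] flags=0011 VS?T → r4=0x42
[2] flags=0011 VC?F → skip
[3] flags=0011 VS?T → r1=0x68
[4] flags=0011 → (cmp)
[5] flags=0011 GE?F → skip
[6] flags=0011 LT?T → r0=0x91
[7] flags=0011 HI?T → r3=0x21

VAL = 0x21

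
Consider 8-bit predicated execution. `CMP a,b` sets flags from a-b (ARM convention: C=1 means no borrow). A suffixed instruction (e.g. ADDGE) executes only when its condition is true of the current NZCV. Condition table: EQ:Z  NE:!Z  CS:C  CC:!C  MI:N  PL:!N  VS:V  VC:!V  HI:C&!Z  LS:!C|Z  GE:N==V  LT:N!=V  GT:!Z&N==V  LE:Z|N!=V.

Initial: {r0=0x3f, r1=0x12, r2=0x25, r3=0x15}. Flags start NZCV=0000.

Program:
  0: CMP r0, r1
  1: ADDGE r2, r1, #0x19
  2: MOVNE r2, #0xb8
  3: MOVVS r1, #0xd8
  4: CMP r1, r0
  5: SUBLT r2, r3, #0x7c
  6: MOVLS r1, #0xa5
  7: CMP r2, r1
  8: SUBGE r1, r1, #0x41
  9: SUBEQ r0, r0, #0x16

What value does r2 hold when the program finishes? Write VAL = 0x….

0: ✓ CMP  NZCV=0010
1: ✓ ADDGE  r2←0x2b
2: ✓ MOVNE  r2←0xb8
3: · MOVVS
4: ✓ CMP  NZCV=1000
5: ✓ SUBLT  r2←0x99
6: ✓ MOVLS  r1←0xa5
7: ✓ CMP  NZCV=1000
8: · SUBGE
9: · SUBEQ

VAL = 0x99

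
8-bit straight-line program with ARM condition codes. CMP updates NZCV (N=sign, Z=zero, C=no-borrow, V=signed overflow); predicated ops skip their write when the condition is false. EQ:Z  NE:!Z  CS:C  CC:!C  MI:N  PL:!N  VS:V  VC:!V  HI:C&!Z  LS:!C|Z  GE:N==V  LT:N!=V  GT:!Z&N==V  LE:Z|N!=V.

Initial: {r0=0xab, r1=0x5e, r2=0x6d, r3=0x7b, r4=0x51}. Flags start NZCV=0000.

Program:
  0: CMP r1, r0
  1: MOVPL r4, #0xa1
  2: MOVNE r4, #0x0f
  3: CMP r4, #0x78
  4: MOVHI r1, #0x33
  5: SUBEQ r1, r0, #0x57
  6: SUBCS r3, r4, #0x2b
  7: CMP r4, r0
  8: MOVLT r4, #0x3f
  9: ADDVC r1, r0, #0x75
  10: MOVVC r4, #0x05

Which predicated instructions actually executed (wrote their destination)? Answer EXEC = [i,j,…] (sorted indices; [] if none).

[0] flags=1001 → (cmp)
[1] flags=1001 PL?F → skip
[2] flags=1001 NE?T → r4=0x0f
[3] flags=1000 → (cmp)
[4] flags=1000 HI?F → skip
[5] flags=1000 EQ?F → skip
[6] flags=1000 CS?F → skip
[7] flags=0000 → (cmp)
[8] flags=0000 LT?F → skip
[9] flags=0000 VC?T → r1=0x20
[10] flags=0000 VC?T → r4=0x05

EXEC = [2,9,10]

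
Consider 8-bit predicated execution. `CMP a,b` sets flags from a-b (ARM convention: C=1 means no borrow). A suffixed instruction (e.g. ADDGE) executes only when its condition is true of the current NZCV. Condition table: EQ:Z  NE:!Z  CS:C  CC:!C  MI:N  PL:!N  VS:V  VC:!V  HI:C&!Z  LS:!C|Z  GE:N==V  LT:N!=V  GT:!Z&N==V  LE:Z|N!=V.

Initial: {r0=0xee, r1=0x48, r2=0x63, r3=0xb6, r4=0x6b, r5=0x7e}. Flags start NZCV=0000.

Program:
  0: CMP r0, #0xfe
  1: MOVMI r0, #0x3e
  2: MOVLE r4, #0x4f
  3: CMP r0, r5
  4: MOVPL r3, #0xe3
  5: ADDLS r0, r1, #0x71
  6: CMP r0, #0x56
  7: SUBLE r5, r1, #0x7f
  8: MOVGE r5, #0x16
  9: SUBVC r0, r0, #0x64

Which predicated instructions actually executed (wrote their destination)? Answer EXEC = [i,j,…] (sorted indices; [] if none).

EXEC = [1,2,5,7]

0: ✓ CMP  NZCV=1000
1: ✓ MOVMI  r0←0x3e
2: ✓ MOVLE  r4←0x4f
3: ✓ CMP  NZCV=1000
4: · MOVPL
5: ✓ ADDLS  r0←0xb9
6: ✓ CMP  NZCV=0011
7: ✓ SUBLE  r5←0xc9
8: · MOVGE
9: · SUBVC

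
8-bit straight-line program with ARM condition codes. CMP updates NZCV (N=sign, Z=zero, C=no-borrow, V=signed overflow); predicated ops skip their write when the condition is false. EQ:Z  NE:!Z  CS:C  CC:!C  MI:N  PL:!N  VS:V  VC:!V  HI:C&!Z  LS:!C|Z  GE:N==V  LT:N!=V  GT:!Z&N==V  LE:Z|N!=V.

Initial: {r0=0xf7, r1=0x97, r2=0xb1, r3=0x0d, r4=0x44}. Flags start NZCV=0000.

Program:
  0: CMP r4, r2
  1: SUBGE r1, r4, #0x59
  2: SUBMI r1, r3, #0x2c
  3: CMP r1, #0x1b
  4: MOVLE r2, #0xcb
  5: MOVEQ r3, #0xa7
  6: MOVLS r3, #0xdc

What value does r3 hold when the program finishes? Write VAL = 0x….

VAL = 0x0d

[0] flags=1001 → (cmp)
[1] flags=1001 GE?T → r1=0xeb
[2] flags=1001 MI?T → r1=0xe1
[3] flags=1010 → (cmp)
[4] flags=1010 LE?T → r2=0xcb
[5] flags=1010 EQ?F → skip
[6] flags=1010 LS?F → skip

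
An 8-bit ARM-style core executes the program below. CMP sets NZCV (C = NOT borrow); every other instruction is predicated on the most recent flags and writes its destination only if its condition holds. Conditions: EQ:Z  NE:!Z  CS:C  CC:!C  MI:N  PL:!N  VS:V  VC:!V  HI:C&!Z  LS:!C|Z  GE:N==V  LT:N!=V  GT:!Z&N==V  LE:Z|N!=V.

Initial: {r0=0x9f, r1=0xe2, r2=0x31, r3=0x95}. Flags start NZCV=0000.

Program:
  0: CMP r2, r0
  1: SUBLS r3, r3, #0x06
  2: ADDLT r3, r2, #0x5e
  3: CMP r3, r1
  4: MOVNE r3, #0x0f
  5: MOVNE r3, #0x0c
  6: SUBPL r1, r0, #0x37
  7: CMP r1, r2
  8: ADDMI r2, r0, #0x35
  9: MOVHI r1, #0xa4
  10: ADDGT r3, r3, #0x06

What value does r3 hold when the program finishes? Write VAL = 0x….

[0] flags=1001 → (cmp)
[1] flags=1001 LS?T → r3=0x8f
[2] flags=1001 LT?F → skip
[3] flags=1000 → (cmp)
[4] flags=1000 NE?T → r3=0x0f
[5] flags=1000 NE?T → r3=0x0c
[6] flags=1000 PL?F → skip
[7] flags=1010 → (cmp)
[8] flags=1010 MI?T → r2=0xd4
[9] flags=1010 HI?T → r1=0xa4
[10] flags=1010 GT?F → skip

VAL = 0x0c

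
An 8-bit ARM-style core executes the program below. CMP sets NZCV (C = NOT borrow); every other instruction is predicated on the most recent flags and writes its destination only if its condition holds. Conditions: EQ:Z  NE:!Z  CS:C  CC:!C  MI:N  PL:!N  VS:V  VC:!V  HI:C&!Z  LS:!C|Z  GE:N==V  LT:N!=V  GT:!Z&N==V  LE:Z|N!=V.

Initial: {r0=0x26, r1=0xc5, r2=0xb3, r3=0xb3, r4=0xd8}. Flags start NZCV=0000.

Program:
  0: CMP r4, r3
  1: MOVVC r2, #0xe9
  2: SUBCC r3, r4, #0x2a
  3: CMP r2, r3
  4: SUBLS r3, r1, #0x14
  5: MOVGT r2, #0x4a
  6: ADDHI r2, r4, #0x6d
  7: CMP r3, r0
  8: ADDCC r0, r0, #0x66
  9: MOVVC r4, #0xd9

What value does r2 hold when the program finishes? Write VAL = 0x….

VAL = 0x45

0: ✓ CMP  NZCV=0010
1: ✓ MOVVC  r2←0xe9
2: · SUBCC
3: ✓ CMP  NZCV=0010
4: · SUBLS
5: ✓ MOVGT  r2←0x4a
6: ✓ ADDHI  r2←0x45
7: ✓ CMP  NZCV=1010
8: · ADDCC
9: ✓ MOVVC  r4←0xd9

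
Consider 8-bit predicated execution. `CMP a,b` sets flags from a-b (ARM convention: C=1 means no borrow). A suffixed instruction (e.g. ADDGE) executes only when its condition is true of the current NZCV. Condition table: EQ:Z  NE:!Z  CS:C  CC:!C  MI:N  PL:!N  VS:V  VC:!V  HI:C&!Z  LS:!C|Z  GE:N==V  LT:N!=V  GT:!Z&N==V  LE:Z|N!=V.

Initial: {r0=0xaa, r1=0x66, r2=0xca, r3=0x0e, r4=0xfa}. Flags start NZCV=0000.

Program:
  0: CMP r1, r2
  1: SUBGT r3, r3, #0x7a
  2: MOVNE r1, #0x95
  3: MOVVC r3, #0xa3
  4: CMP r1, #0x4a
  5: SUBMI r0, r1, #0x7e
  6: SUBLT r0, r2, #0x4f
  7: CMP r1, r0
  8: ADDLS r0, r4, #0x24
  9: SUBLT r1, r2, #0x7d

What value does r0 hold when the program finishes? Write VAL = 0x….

VAL = 0x7b

0: ✓ CMP  NZCV=1001
1: ✓ SUBGT  r3←0x94
2: ✓ MOVNE  r1←0x95
3: · MOVVC
4: ✓ CMP  NZCV=0011
5: · SUBMI
6: ✓ SUBLT  r0←0x7b
7: ✓ CMP  NZCV=0011
8: · ADDLS
9: ✓ SUBLT  r1←0x4d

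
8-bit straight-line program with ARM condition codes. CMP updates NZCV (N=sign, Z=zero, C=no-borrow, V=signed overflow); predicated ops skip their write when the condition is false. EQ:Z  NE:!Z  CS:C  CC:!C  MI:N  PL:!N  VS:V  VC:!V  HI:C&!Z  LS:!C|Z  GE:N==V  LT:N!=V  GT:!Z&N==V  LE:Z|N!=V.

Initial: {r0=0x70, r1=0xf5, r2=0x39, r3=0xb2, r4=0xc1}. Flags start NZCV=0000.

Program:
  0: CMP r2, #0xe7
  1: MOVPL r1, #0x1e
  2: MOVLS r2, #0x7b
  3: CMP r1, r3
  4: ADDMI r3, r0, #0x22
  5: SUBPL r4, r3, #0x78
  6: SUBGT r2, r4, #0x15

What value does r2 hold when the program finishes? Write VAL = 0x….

[0] flags=0000 → (cmp)
[1] flags=0000 PL?T → r1=0x1e
[2] flags=0000 LS?T → r2=0x7b
[3] flags=0000 → (cmp)
[4] flags=0000 MI?F → skip
[5] flags=0000 PL?T → r4=0x3a
[6] flags=0000 GT?T → r2=0x25

VAL = 0x25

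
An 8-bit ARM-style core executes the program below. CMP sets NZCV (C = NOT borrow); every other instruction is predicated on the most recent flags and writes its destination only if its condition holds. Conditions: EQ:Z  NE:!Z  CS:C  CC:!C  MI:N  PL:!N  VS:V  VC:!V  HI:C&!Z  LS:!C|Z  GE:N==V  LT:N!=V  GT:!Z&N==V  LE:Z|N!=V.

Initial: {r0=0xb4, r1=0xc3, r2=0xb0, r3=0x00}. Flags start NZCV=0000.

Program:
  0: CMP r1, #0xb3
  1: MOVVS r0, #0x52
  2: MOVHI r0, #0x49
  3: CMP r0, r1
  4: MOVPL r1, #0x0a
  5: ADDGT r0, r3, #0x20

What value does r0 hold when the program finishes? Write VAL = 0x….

[0] flags=0010 → (cmp)
[1] flags=0010 VS?F → skip
[2] flags=0010 HI?T → r0=0x49
[3] flags=1001 → (cmp)
[4] flags=1001 PL?F → skip
[5] flags=1001 GT?T → r0=0x20

VAL = 0x20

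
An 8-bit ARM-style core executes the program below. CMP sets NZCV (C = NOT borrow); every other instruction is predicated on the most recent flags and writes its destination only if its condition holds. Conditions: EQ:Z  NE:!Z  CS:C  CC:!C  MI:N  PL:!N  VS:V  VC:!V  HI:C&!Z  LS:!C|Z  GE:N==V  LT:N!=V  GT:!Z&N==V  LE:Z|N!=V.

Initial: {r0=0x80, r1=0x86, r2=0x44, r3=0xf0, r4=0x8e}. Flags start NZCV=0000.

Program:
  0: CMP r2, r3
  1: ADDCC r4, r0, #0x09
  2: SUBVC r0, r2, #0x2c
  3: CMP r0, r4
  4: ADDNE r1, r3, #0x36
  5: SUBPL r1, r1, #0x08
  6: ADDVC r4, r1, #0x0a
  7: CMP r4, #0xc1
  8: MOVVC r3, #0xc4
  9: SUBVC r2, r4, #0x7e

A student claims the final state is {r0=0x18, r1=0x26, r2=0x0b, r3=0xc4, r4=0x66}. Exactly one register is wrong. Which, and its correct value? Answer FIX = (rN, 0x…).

FIX = (r4, 0x89)

0: ✓ CMP  NZCV=0000
1: ✓ ADDCC  r4←0x89
2: ✓ SUBVC  r0←0x18
3: ✓ CMP  NZCV=1001
4: ✓ ADDNE  r1←0x26
5: · SUBPL
6: · ADDVC
7: ✓ CMP  NZCV=1000
8: ✓ MOVVC  r3←0xc4
9: ✓ SUBVC  r2←0x0b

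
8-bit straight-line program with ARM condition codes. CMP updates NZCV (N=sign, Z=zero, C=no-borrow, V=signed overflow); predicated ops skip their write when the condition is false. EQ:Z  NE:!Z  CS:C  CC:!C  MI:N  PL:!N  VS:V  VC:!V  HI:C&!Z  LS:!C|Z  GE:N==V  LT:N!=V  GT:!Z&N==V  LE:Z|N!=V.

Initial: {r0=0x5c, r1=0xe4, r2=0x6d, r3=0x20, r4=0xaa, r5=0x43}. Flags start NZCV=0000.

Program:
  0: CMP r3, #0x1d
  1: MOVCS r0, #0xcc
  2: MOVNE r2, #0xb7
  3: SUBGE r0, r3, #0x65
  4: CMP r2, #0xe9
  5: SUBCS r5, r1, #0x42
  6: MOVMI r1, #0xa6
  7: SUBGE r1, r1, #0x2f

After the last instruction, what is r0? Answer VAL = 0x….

VAL = 0xbb

0: ✓ CMP  NZCV=0010
1: ✓ MOVCS  r0←0xcc
2: ✓ MOVNE  r2←0xb7
3: ✓ SUBGE  r0←0xbb
4: ✓ CMP  NZCV=1000
5: · SUBCS
6: ✓ MOVMI  r1←0xa6
7: · SUBGE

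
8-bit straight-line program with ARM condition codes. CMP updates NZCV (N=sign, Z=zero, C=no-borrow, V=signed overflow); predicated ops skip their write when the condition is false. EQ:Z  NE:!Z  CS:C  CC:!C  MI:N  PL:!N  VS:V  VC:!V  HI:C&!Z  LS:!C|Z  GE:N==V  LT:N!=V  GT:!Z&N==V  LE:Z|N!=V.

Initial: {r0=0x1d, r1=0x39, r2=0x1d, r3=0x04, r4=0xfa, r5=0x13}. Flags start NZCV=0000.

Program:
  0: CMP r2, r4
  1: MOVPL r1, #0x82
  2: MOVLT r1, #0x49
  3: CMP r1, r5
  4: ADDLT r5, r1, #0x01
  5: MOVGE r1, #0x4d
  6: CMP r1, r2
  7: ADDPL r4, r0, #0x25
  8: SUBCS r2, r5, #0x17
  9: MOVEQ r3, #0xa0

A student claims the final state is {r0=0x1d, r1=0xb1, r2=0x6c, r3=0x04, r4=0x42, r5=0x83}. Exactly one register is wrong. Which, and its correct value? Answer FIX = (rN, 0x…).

0: ✓ CMP  NZCV=0000
1: ✓ MOVPL  r1←0x82
2: · MOVLT
3: ✓ CMP  NZCV=0011
4: ✓ ADDLT  r5←0x83
5: · MOVGE
6: ✓ CMP  NZCV=0011
7: ✓ ADDPL  r4←0x42
8: ✓ SUBCS  r2←0x6c
9: · MOVEQ

FIX = (r1, 0x82)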